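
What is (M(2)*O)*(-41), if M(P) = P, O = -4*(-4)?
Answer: -1312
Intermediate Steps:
O = 16
(M(2)*O)*(-41) = (2*16)*(-41) = 32*(-41) = -1312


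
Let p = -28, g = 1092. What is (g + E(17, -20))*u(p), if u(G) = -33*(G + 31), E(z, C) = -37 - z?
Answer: -102762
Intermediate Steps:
u(G) = -1023 - 33*G (u(G) = -33*(31 + G) = -1023 - 33*G)
(g + E(17, -20))*u(p) = (1092 + (-37 - 1*17))*(-1023 - 33*(-28)) = (1092 + (-37 - 17))*(-1023 + 924) = (1092 - 54)*(-99) = 1038*(-99) = -102762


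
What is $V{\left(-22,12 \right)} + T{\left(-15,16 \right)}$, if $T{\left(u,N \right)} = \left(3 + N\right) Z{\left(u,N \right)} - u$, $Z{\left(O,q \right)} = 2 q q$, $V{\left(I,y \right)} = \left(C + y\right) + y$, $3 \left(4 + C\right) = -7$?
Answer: $\frac{29282}{3} \approx 9760.7$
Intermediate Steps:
$C = - \frac{19}{3}$ ($C = -4 + \frac{1}{3} \left(-7\right) = -4 - \frac{7}{3} = - \frac{19}{3} \approx -6.3333$)
$V{\left(I,y \right)} = - \frac{19}{3} + 2 y$ ($V{\left(I,y \right)} = \left(- \frac{19}{3} + y\right) + y = - \frac{19}{3} + 2 y$)
$Z{\left(O,q \right)} = 2 q^{2}$
$T{\left(u,N \right)} = - u + 2 N^{2} \left(3 + N\right)$ ($T{\left(u,N \right)} = \left(3 + N\right) 2 N^{2} - u = 2 N^{2} \left(3 + N\right) - u = - u + 2 N^{2} \left(3 + N\right)$)
$V{\left(-22,12 \right)} + T{\left(-15,16 \right)} = \left(- \frac{19}{3} + 2 \cdot 12\right) + \left(\left(-1\right) \left(-15\right) + 2 \cdot 16^{3} + 6 \cdot 16^{2}\right) = \left(- \frac{19}{3} + 24\right) + \left(15 + 2 \cdot 4096 + 6 \cdot 256\right) = \frac{53}{3} + \left(15 + 8192 + 1536\right) = \frac{53}{3} + 9743 = \frac{29282}{3}$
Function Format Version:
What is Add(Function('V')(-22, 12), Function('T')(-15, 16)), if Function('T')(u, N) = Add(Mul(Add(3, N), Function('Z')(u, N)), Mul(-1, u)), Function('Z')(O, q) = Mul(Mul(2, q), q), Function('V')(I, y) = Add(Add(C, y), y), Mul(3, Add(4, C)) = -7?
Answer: Rational(29282, 3) ≈ 9760.7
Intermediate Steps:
C = Rational(-19, 3) (C = Add(-4, Mul(Rational(1, 3), -7)) = Add(-4, Rational(-7, 3)) = Rational(-19, 3) ≈ -6.3333)
Function('V')(I, y) = Add(Rational(-19, 3), Mul(2, y)) (Function('V')(I, y) = Add(Add(Rational(-19, 3), y), y) = Add(Rational(-19, 3), Mul(2, y)))
Function('Z')(O, q) = Mul(2, Pow(q, 2))
Function('T')(u, N) = Add(Mul(-1, u), Mul(2, Pow(N, 2), Add(3, N))) (Function('T')(u, N) = Add(Mul(Add(3, N), Mul(2, Pow(N, 2))), Mul(-1, u)) = Add(Mul(2, Pow(N, 2), Add(3, N)), Mul(-1, u)) = Add(Mul(-1, u), Mul(2, Pow(N, 2), Add(3, N))))
Add(Function('V')(-22, 12), Function('T')(-15, 16)) = Add(Add(Rational(-19, 3), Mul(2, 12)), Add(Mul(-1, -15), Mul(2, Pow(16, 3)), Mul(6, Pow(16, 2)))) = Add(Add(Rational(-19, 3), 24), Add(15, Mul(2, 4096), Mul(6, 256))) = Add(Rational(53, 3), Add(15, 8192, 1536)) = Add(Rational(53, 3), 9743) = Rational(29282, 3)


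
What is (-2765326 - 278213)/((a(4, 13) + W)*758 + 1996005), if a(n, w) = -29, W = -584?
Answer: -3043539/1531351 ≈ -1.9875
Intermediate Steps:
(-2765326 - 278213)/((a(4, 13) + W)*758 + 1996005) = (-2765326 - 278213)/((-29 - 584)*758 + 1996005) = -3043539/(-613*758 + 1996005) = -3043539/(-464654 + 1996005) = -3043539/1531351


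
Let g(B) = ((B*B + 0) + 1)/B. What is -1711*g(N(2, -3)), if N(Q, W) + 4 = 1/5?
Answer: 660446/95 ≈ 6952.1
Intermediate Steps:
N(Q, W) = -19/5 (N(Q, W) = -4 + 1/5 = -19/5)
g(B) = (1 + B**2)/B (g(B) = ((B**2 + 0) + 1)/B = (B**2 + 1)/B = (1 + B**2)/B)
-1711*g(N(2, -3)) = -1711*(-19/5 + 1/(-19/5)) = -1711*(-19/5 - 5/19) = -1711*(-386/95) = 660446/95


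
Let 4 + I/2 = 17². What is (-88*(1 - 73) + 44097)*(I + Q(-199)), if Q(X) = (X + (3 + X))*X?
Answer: 3993032775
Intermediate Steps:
Q(X) = X*(3 + 2*X) (Q(X) = (3 + 2*X)*X = X*(3 + 2*X))
I = 570 (I = -8 + 2*17² = -8 + 2*289 = -8 + 578 = 570)
(-88*(1 - 73) + 44097)*(I + Q(-199)) = (-88*(1 - 73) + 44097)*(570 - 199*(3 + 2*(-199))) = (-88*(-72) + 44097)*(570 - 199*(3 - 398)) = (6336 + 44097)*(570 - 199*(-395)) = 50433*(570 + 78605) = 50433*79175 = 3993032775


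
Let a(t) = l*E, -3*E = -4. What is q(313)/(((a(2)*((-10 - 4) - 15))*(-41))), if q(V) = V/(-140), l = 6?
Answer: -313/1331680 ≈ -0.00023504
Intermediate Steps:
E = 4/3 (E = -⅓*(-4) = 4/3 ≈ 1.3333)
q(V) = -V/140 (q(V) = V*(-1/140) = -V/140)
a(t) = 8 (a(t) = 6*(4/3) = 8)
q(313)/(((a(2)*((-10 - 4) - 15))*(-41))) = (-1/140*313)/(((8*((-10 - 4) - 15))*(-41))) = -313*(-1/(328*(-14 - 15)))/140 = -313/(140*((8*(-29))*(-41))) = -313/(140*((-232*(-41)))) = -313/140/9512 = -313/140*1/9512 = -313/1331680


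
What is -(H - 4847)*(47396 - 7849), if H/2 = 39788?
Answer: -2955307763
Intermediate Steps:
H = 79576 (H = 2*39788 = 79576)
-(H - 4847)*(47396 - 7849) = -(79576 - 4847)*(47396 - 7849) = -74729*39547 = -1*2955307763 = -2955307763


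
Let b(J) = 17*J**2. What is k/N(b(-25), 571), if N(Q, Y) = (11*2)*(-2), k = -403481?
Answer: 403481/44 ≈ 9170.0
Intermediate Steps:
N(Q, Y) = -44 (N(Q, Y) = 22*(-2) = -44)
k/N(b(-25), 571) = -403481/(-44) = -403481*(-1/44) = 403481/44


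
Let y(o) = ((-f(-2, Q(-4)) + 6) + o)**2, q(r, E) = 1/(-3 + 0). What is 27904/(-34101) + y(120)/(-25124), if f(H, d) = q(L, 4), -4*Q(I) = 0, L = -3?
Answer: -1245315845/856753524 ≈ -1.4535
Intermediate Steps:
Q(I) = 0 (Q(I) = -1/4*0 = 0)
q(r, E) = -1/3 (q(r, E) = 1/(-3) = -1/3)
f(H, d) = -1/3
y(o) = (19/3 + o)**2 (y(o) = ((-1*(-1/3) + 6) + o)**2 = ((1/3 + 6) + o)**2 = (19/3 + o)**2)
27904/(-34101) + y(120)/(-25124) = 27904/(-34101) + ((19 + 3*120)**2/9)/(-25124) = 27904*(-1/34101) + ((19 + 360)**2/9)*(-1/25124) = -27904/34101 + ((1/9)*379**2)*(-1/25124) = -27904/34101 + ((1/9)*143641)*(-1/25124) = -27904/34101 + (143641/9)*(-1/25124) = -27904/34101 - 143641/226116 = -1245315845/856753524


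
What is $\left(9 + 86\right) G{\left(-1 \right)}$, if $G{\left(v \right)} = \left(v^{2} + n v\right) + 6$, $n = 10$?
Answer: $-285$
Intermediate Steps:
$G{\left(v \right)} = 6 + v^{2} + 10 v$ ($G{\left(v \right)} = \left(v^{2} + 10 v\right) + 6 = 6 + v^{2} + 10 v$)
$\left(9 + 86\right) G{\left(-1 \right)} = \left(9 + 86\right) \left(6 + \left(-1\right)^{2} + 10 \left(-1\right)\right) = 95 \left(6 + 1 - 10\right) = 95 \left(-3\right) = -285$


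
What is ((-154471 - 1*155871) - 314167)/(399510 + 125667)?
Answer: -624509/525177 ≈ -1.1891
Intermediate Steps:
((-154471 - 1*155871) - 314167)/(399510 + 125667) = ((-154471 - 155871) - 314167)/525177 = (-310342 - 314167)*(1/525177) = -624509*1/525177 = -624509/525177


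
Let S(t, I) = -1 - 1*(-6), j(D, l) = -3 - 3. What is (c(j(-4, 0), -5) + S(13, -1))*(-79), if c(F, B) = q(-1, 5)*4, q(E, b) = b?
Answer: -1975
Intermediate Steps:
j(D, l) = -6
S(t, I) = 5 (S(t, I) = -1 + 6 = 5)
c(F, B) = 20 (c(F, B) = 5*4 = 20)
(c(j(-4, 0), -5) + S(13, -1))*(-79) = (20 + 5)*(-79) = 25*(-79) = -1975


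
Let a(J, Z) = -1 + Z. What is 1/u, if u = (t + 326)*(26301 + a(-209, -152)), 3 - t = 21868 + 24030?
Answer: -1/1191538212 ≈ -8.3925e-10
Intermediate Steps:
t = -45895 (t = 3 - (21868 + 24030) = 3 - 1*45898 = 3 - 45898 = -45895)
u = -1191538212 (u = (-45895 + 326)*(26301 + (-1 - 152)) = -45569*(26301 - 153) = -45569*26148 = -1191538212)
1/u = 1/(-1191538212) = -1/1191538212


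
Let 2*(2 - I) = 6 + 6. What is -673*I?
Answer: 2692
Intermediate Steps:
I = -4 (I = 2 - (6 + 6)/2 = 2 - ½*12 = 2 - 6 = -4)
-673*I = -673*(-4) = 2692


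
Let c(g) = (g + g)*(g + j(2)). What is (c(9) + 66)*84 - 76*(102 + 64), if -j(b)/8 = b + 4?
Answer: -66040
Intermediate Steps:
j(b) = -32 - 8*b (j(b) = -8*(b + 4) = -8*(4 + b) = -32 - 8*b)
c(g) = 2*g*(-48 + g) (c(g) = (g + g)*(g + (-32 - 8*2)) = (2*g)*(g + (-32 - 16)) = (2*g)*(g - 48) = (2*g)*(-48 + g) = 2*g*(-48 + g))
(c(9) + 66)*84 - 76*(102 + 64) = (2*9*(-48 + 9) + 66)*84 - 76*(102 + 64) = (2*9*(-39) + 66)*84 - 76*166 = (-702 + 66)*84 - 1*12616 = -636*84 - 12616 = -53424 - 12616 = -66040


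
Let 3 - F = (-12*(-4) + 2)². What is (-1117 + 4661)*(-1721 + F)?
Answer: -14948592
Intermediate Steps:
F = -2497 (F = 3 - (-12*(-4) + 2)² = 3 - (48 + 2)² = 3 - 1*50² = 3 - 1*2500 = 3 - 2500 = -2497)
(-1117 + 4661)*(-1721 + F) = (-1117 + 4661)*(-1721 - 2497) = 3544*(-4218) = -14948592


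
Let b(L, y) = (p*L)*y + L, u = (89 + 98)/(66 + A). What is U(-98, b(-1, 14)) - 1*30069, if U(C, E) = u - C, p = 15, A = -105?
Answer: -1169056/39 ≈ -29976.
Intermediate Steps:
u = -187/39 (u = (89 + 98)/(66 - 105) = 187/(-39) = 187*(-1/39) = -187/39 ≈ -4.7949)
b(L, y) = L + 15*L*y (b(L, y) = (15*L)*y + L = 15*L*y + L = L + 15*L*y)
U(C, E) = -187/39 - C
U(-98, b(-1, 14)) - 1*30069 = (-187/39 - 1*(-98)) - 1*30069 = (-187/39 + 98) - 30069 = 3635/39 - 30069 = -1169056/39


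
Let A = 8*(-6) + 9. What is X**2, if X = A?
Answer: 1521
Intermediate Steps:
A = -39 (A = -48 + 9 = -39)
X = -39
X**2 = (-39)**2 = 1521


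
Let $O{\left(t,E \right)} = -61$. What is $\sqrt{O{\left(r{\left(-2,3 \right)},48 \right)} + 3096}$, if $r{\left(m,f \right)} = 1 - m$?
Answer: $\sqrt{3035} \approx 55.091$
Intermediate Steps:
$\sqrt{O{\left(r{\left(-2,3 \right)},48 \right)} + 3096} = \sqrt{-61 + 3096} = \sqrt{3035}$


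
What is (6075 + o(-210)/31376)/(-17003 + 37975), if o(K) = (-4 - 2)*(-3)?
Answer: 95304609/329008736 ≈ 0.28967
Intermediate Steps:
o(K) = 18 (o(K) = -6*(-3) = 18)
(6075 + o(-210)/31376)/(-17003 + 37975) = (6075 + 18/31376)/(-17003 + 37975) = (6075 + 18*(1/31376))/20972 = (6075 + 9/15688)*(1/20972) = (95304609/15688)*(1/20972) = 95304609/329008736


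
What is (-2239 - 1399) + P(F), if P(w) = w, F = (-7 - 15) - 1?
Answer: -3661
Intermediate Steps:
F = -23 (F = -22 - 1 = -23)
(-2239 - 1399) + P(F) = (-2239 - 1399) - 23 = -3638 - 23 = -3661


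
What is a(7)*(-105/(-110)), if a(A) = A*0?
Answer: 0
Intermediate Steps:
a(A) = 0
a(7)*(-105/(-110)) = 0*(-105/(-110)) = 0*(-105*(-1/110)) = 0*(21/22) = 0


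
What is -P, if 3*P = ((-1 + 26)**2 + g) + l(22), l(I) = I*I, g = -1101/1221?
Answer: -150332/407 ≈ -369.37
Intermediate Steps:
g = -367/407 (g = -1101*1/1221 = -367/407 ≈ -0.90172)
l(I) = I**2
P = 150332/407 (P = (((-1 + 26)**2 - 367/407) + 22**2)/3 = ((25**2 - 367/407) + 484)/3 = ((625 - 367/407) + 484)/3 = (254008/407 + 484)/3 = (1/3)*(450996/407) = 150332/407 ≈ 369.37)
-P = -1*150332/407 = -150332/407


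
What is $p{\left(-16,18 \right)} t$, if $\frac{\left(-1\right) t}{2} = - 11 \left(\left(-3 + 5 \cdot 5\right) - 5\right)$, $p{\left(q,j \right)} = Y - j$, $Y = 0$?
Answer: $-6732$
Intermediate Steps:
$p{\left(q,j \right)} = - j$ ($p{\left(q,j \right)} = 0 - j = - j$)
$t = 374$ ($t = - 2 \left(- 11 \left(\left(-3 + 5 \cdot 5\right) - 5\right)\right) = - 2 \left(- 11 \left(\left(-3 + 25\right) - 5\right)\right) = - 2 \left(- 11 \left(22 - 5\right)\right) = - 2 \left(\left(-11\right) 17\right) = \left(-2\right) \left(-187\right) = 374$)
$p{\left(-16,18 \right)} t = \left(-1\right) 18 \cdot 374 = \left(-18\right) 374 = -6732$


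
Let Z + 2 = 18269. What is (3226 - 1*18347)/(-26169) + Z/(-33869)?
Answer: 3100366/80574351 ≈ 0.038478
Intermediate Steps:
Z = 18267 (Z = -2 + 18269 = 18267)
(3226 - 1*18347)/(-26169) + Z/(-33869) = (3226 - 1*18347)/(-26169) + 18267/(-33869) = (3226 - 18347)*(-1/26169) + 18267*(-1/33869) = -15121*(-1/26169) - 18267/33869 = 15121/26169 - 18267/33869 = 3100366/80574351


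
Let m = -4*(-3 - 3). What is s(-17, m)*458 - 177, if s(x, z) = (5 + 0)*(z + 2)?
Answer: 59363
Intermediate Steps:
m = 24 (m = -4*(-6) = 24)
s(x, z) = 10 + 5*z (s(x, z) = 5*(2 + z) = 10 + 5*z)
s(-17, m)*458 - 177 = (10 + 5*24)*458 - 177 = (10 + 120)*458 - 177 = 130*458 - 177 = 59540 - 177 = 59363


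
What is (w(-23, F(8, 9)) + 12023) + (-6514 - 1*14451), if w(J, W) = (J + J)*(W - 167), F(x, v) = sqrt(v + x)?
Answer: -1260 - 46*sqrt(17) ≈ -1449.7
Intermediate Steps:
w(J, W) = 2*J*(-167 + W) (w(J, W) = (2*J)*(-167 + W) = 2*J*(-167 + W))
(w(-23, F(8, 9)) + 12023) + (-6514 - 1*14451) = (2*(-23)*(-167 + sqrt(9 + 8)) + 12023) + (-6514 - 1*14451) = (2*(-23)*(-167 + sqrt(17)) + 12023) + (-6514 - 14451) = ((7682 - 46*sqrt(17)) + 12023) - 20965 = (19705 - 46*sqrt(17)) - 20965 = -1260 - 46*sqrt(17)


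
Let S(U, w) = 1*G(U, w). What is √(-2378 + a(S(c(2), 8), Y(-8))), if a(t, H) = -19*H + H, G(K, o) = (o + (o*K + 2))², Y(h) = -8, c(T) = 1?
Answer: I*√2234 ≈ 47.265*I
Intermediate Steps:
G(K, o) = (2 + o + K*o)² (G(K, o) = (o + (K*o + 2))² = (o + (2 + K*o))² = (2 + o + K*o)²)
S(U, w) = (2 + w + U*w)² (S(U, w) = 1*(2 + w + U*w)² = (2 + w + U*w)²)
a(t, H) = -18*H
√(-2378 + a(S(c(2), 8), Y(-8))) = √(-2378 - 18*(-8)) = √(-2378 + 144) = √(-2234) = I*√2234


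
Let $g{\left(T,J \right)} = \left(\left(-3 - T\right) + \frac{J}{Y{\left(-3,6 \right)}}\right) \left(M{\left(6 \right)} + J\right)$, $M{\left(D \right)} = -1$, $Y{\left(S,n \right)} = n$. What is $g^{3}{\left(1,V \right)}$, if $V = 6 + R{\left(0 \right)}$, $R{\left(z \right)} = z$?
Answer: $-3375$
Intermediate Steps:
$V = 6$ ($V = 6 + 0 = 6$)
$g{\left(T,J \right)} = \left(-1 + J\right) \left(-3 - T + \frac{J}{6}\right)$ ($g{\left(T,J \right)} = \left(\left(-3 - T\right) + \frac{J}{6}\right) \left(-1 + J\right) = \left(-3 - T + \frac{J}{6}\right) \left(-1 + J\right) = \left(-1 + J\right) \left(-3 - T + \frac{J}{6}\right)$)
$g^{3}{\left(1,V \right)} = \left(3 + 1 - 19 + \frac{6^{2}}{6} - 6 \cdot 1\right)^{3} = \left(3 + 1 - 19 + \frac{1}{6} \cdot 36 - 6\right)^{3} = \left(3 + 1 - 19 + 6 - 6\right)^{3} = \left(-15\right)^{3} = -3375$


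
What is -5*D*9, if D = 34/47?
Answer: -1530/47 ≈ -32.553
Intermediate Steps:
D = 34/47 (D = 34*(1/47) = 34/47 ≈ 0.72340)
-5*D*9 = -5*34/47*9 = -170/47*9 = -1530/47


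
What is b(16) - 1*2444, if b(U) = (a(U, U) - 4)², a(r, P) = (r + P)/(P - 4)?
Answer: -21980/9 ≈ -2442.2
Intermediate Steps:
a(r, P) = (P + r)/(-4 + P)
b(U) = (-4 + 2*U/(-4 + U))² (b(U) = ((U + U)/(-4 + U) - 4)² = ((2*U)/(-4 + U) - 4)² = (2*U/(-4 + U) - 4)² = (-4 + 2*U/(-4 + U))²)
b(16) - 1*2444 = 4*(-8 + 16)²/(-4 + 16)² - 1*2444 = 4*8²/12² - 2444 = 4*64*(1/144) - 2444 = 16/9 - 2444 = -21980/9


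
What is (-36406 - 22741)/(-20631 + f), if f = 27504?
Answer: -59147/6873 ≈ -8.6057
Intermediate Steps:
(-36406 - 22741)/(-20631 + f) = (-36406 - 22741)/(-20631 + 27504) = -59147/6873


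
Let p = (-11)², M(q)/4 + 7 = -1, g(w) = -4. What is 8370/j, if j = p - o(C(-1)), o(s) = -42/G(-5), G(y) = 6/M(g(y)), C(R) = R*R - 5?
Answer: -8370/103 ≈ -81.262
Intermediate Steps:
M(q) = -32 (M(q) = -28 + 4*(-1) = -28 - 4 = -32)
C(R) = -5 + R² (C(R) = R² - 5 = -5 + R²)
p = 121
G(y) = -3/16 (G(y) = 6/(-32) = 6*(-1/32) = -3/16)
o(s) = 224 (o(s) = -42/(-3/16) = -42*(-16/3) = 224)
j = -103 (j = 121 - 1*224 = 121 - 224 = -103)
8370/j = 8370/(-103) = 8370*(-1/103) = -8370/103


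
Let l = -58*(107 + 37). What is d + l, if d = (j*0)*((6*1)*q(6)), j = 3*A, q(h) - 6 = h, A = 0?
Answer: -8352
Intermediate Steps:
q(h) = 6 + h
j = 0 (j = 3*0 = 0)
l = -8352 (l = -58*144 = -8352)
d = 0 (d = (0*0)*((6*1)*(6 + 6)) = 0*(6*12) = 0*72 = 0)
d + l = 0 - 8352 = -8352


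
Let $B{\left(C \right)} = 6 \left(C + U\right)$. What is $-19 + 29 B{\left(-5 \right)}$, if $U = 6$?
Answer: $155$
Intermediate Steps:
$B{\left(C \right)} = 36 + 6 C$ ($B{\left(C \right)} = 6 \left(C + 6\right) = 6 \left(6 + C\right) = 36 + 6 C$)
$-19 + 29 B{\left(-5 \right)} = -19 + 29 \left(36 + 6 \left(-5\right)\right) = -19 + 29 \left(36 - 30\right) = -19 + 29 \cdot 6 = -19 + 174 = 155$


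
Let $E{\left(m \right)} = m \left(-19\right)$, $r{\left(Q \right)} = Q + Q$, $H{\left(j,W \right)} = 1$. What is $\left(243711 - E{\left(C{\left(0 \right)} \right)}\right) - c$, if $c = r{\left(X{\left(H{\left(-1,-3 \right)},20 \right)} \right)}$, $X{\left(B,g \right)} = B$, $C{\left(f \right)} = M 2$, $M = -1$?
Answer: $243671$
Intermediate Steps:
$C{\left(f \right)} = -2$ ($C{\left(f \right)} = \left(-1\right) 2 = -2$)
$r{\left(Q \right)} = 2 Q$
$c = 2$ ($c = 2 \cdot 1 = 2$)
$E{\left(m \right)} = - 19 m$
$\left(243711 - E{\left(C{\left(0 \right)} \right)}\right) - c = \left(243711 - \left(-19\right) \left(-2\right)\right) - 2 = \left(243711 - 38\right) - 2 = 243673 - 2 = 243671$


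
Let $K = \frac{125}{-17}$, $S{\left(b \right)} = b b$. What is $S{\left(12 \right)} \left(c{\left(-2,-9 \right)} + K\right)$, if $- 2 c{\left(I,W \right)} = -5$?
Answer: $- \frac{11880}{17} \approx -698.82$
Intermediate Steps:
$c{\left(I,W \right)} = \frac{5}{2}$ ($c{\left(I,W \right)} = \left(- \frac{1}{2}\right) \left(-5\right) = \frac{5}{2}$)
$S{\left(b \right)} = b^{2}$
$K = - \frac{125}{17}$ ($K = 125 \left(- \frac{1}{17}\right) = - \frac{125}{17} \approx -7.3529$)
$S{\left(12 \right)} \left(c{\left(-2,-9 \right)} + K\right) = 12^{2} \left(\frac{5}{2} - \frac{125}{17}\right) = 144 \left(- \frac{165}{34}\right) = - \frac{11880}{17}$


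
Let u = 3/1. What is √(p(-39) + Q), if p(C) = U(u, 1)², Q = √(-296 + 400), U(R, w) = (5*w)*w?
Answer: √(25 + 2*√26) ≈ 5.9328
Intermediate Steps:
u = 3 (u = 3*1 = 3)
U(R, w) = 5*w²
Q = 2*√26 (Q = √104 = 2*√26 ≈ 10.198)
p(C) = 25 (p(C) = (5*1²)² = (5*1)² = 5² = 25)
√(p(-39) + Q) = √(25 + 2*√26)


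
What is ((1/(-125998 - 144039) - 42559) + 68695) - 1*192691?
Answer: -44976012536/270037 ≈ -1.6656e+5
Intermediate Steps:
((1/(-125998 - 144039) - 42559) + 68695) - 1*192691 = ((1/(-270037) - 42559) + 68695) - 192691 = ((-1/270037 - 42559) + 68695) - 192691 = (-11492504684/270037 + 68695) - 192691 = 7057687031/270037 - 192691 = -44976012536/270037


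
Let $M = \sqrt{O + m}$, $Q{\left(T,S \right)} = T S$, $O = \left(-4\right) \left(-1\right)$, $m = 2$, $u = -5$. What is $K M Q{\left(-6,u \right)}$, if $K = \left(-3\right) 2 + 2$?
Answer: $- 120 \sqrt{6} \approx -293.94$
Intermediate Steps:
$K = -4$ ($K = -6 + 2 = -4$)
$O = 4$
$Q{\left(T,S \right)} = S T$
$M = \sqrt{6}$ ($M = \sqrt{4 + 2} = \sqrt{6} \approx 2.4495$)
$K M Q{\left(-6,u \right)} = - 4 \sqrt{6} \left(\left(-5\right) \left(-6\right)\right) = - 4 \sqrt{6} \cdot 30 = - 120 \sqrt{6}$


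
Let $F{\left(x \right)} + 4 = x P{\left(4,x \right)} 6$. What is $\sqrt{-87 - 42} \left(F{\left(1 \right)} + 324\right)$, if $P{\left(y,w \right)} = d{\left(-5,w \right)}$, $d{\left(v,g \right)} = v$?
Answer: $290 i \sqrt{129} \approx 3293.8 i$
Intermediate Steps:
$P{\left(y,w \right)} = -5$
$F{\left(x \right)} = -4 - 30 x$ ($F{\left(x \right)} = -4 + x \left(-5\right) 6 = -4 + - 5 x 6 = -4 - 30 x$)
$\sqrt{-87 - 42} \left(F{\left(1 \right)} + 324\right) = \sqrt{-87 - 42} \left(\left(-4 - 30\right) + 324\right) = \sqrt{-129} \left(\left(-4 - 30\right) + 324\right) = i \sqrt{129} \left(-34 + 324\right) = i \sqrt{129} \cdot 290 = 290 i \sqrt{129}$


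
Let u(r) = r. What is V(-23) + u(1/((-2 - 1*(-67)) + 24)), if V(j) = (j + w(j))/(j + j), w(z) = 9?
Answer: 646/2047 ≈ 0.31558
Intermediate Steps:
V(j) = (9 + j)/(2*j) (V(j) = (j + 9)/(j + j) = (9 + j)/((2*j)) = (9 + j)*(1/(2*j)) = (9 + j)/(2*j))
V(-23) + u(1/((-2 - 1*(-67)) + 24)) = (½)*(9 - 23)/(-23) + 1/((-2 - 1*(-67)) + 24) = (½)*(-1/23)*(-14) + 1/((-2 + 67) + 24) = 7/23 + 1/(65 + 24) = 7/23 + 1/89 = 646/2047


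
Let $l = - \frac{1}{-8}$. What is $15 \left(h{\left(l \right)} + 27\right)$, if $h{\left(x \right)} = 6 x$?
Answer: $\frac{1665}{4} \approx 416.25$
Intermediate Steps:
$l = \frac{1}{8}$ ($l = \left(-1\right) \left(- \frac{1}{8}\right) = \frac{1}{8} \approx 0.125$)
$15 \left(h{\left(l \right)} + 27\right) = 15 \left(6 \cdot \frac{1}{8} + 27\right) = 15 \left(\frac{3}{4} + 27\right) = 15 \cdot \frac{111}{4} = \frac{1665}{4}$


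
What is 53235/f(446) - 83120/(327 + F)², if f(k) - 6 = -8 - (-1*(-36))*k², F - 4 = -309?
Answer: -13528324025/78770758 ≈ -171.74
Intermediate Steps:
F = -305 (F = 4 - 309 = -305)
f(k) = -2 - 36*k² (f(k) = 6 + (-8 - (-1*(-36))*k²) = 6 + (-8 - 36*k²) = -2 - 36*k²)
53235/f(446) - 83120/(327 + F)² = 53235/(-2 - 36*446²) - 83120/(327 - 305)² = 53235/(-2 - 36*198916) - 83120/(22²) = 53235/(-2 - 7160976) - 83120/484 = 53235/(-7160978) - 83120*1/484 = 53235*(-1/7160978) - 20780/121 = -53235/7160978 - 20780/121 = -13528324025/78770758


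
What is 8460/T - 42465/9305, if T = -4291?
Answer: -52187523/7985551 ≈ -6.5352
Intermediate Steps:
8460/T - 42465/9305 = 8460/(-4291) - 42465/9305 = 8460*(-1/4291) - 42465*1/9305 = -8460/4291 - 8493/1861 = -52187523/7985551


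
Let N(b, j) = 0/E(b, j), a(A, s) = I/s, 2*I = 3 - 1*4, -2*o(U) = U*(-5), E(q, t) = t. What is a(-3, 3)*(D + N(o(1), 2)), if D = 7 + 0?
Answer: -7/6 ≈ -1.1667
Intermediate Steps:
o(U) = 5*U/2 (o(U) = -U*(-5)/2 = -(-5)*U/2 = 5*U/2)
I = -½ (I = (3 - 1*4)/2 = (3 - 4)/2 = (½)*(-1) = -½ ≈ -0.50000)
a(A, s) = -1/(2*s)
D = 7
N(b, j) = 0 (N(b, j) = 0/j = 0)
a(-3, 3)*(D + N(o(1), 2)) = (-½/3)*(7 + 0) = -½*⅓*7 = -⅙*7 = -7/6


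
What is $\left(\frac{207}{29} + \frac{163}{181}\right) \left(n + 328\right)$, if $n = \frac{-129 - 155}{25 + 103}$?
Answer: $\frac{219936225}{83984} \approx 2618.8$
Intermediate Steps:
$n = - \frac{71}{32}$ ($n = \frac{-129 - 155}{128} = \left(-284\right) \frac{1}{128} = - \frac{71}{32} \approx -2.2188$)
$\left(\frac{207}{29} + \frac{163}{181}\right) \left(n + 328\right) = \left(\frac{207}{29} + \frac{163}{181}\right) \left(- \frac{71}{32} + 328\right) = \left(207 \cdot \frac{1}{29} + 163 \cdot \frac{1}{181}\right) \frac{10425}{32} = \left(\frac{207}{29} + \frac{163}{181}\right) \frac{10425}{32} = \frac{42194}{5249} \cdot \frac{10425}{32} = \frac{219936225}{83984}$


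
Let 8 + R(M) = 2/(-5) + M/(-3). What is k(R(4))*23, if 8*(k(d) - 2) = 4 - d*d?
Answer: -48346/225 ≈ -214.87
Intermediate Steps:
R(M) = -42/5 - M/3 (R(M) = -8 + (2/(-5) + M/(-3)) = -8 + (2*(-⅕) + M*(-⅓)) = -8 + (-⅖ - M/3) = -42/5 - M/3)
k(d) = 5/2 - d²/8 (k(d) = 2 + (4 - d*d)/8 = 2 + (4 - d²)/8 = 2 + (½ - d²/8) = 5/2 - d²/8)
k(R(4))*23 = (5/2 - (-42/5 - ⅓*4)²/8)*23 = (5/2 - (-42/5 - 4/3)²/8)*23 = (5/2 - (-146/15)²/8)*23 = (5/2 - ⅛*21316/225)*23 = (5/2 - 5329/450)*23 = -2102/225*23 = -48346/225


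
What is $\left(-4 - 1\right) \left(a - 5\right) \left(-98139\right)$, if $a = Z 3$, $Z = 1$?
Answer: $-981390$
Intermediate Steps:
$a = 3$ ($a = 1 \cdot 3 = 3$)
$\left(-4 - 1\right) \left(a - 5\right) \left(-98139\right) = \left(-4 - 1\right) \left(3 - 5\right) \left(-98139\right) = \left(-5\right) \left(-2\right) \left(-98139\right) = 10 \left(-98139\right) = -981390$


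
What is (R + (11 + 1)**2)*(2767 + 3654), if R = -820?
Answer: -4340596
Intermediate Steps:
(R + (11 + 1)**2)*(2767 + 3654) = (-820 + (11 + 1)**2)*(2767 + 3654) = (-820 + 12**2)*6421 = (-820 + 144)*6421 = -676*6421 = -4340596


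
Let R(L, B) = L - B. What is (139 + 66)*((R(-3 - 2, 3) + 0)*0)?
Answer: 0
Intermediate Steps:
(139 + 66)*((R(-3 - 2, 3) + 0)*0) = (139 + 66)*((((-3 - 2) - 1*3) + 0)*0) = 205*(((-5 - 3) + 0)*0) = 205*((-8 + 0)*0) = 205*(-8*0) = 205*0 = 0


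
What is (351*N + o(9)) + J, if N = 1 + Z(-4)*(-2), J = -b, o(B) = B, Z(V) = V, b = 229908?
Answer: -226740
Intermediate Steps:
J = -229908 (J = -1*229908 = -229908)
N = 9 (N = 1 - 4*(-2) = 1 + 8 = 9)
(351*N + o(9)) + J = (351*9 + 9) - 229908 = (3159 + 9) - 229908 = 3168 - 229908 = -226740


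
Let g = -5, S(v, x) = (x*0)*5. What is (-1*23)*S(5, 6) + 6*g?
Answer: -30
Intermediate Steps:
S(v, x) = 0 (S(v, x) = 0*5 = 0)
(-1*23)*S(5, 6) + 6*g = -1*23*0 + 6*(-5) = -23*0 - 30 = 0 - 30 = -30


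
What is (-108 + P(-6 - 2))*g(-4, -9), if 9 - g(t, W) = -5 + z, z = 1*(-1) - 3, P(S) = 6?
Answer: -1836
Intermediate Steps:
z = -4 (z = -1 - 3 = -4)
g(t, W) = 18 (g(t, W) = 9 - (-5 - 4) = 9 - 1*(-9) = 9 + 9 = 18)
(-108 + P(-6 - 2))*g(-4, -9) = (-108 + 6)*18 = -102*18 = -1836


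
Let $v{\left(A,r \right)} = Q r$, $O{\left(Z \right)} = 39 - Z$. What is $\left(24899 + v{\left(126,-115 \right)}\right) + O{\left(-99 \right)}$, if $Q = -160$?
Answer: $43437$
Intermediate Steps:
$v{\left(A,r \right)} = - 160 r$
$\left(24899 + v{\left(126,-115 \right)}\right) + O{\left(-99 \right)} = \left(24899 - -18400\right) + \left(39 - -99\right) = \left(24899 + 18400\right) + \left(39 + 99\right) = 43299 + 138 = 43437$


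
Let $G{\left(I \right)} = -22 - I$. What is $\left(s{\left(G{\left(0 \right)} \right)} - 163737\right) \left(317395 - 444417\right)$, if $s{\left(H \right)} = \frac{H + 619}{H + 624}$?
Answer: $20798075247$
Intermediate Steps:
$s{\left(H \right)} = \frac{619 + H}{624 + H}$
$\left(s{\left(G{\left(0 \right)} \right)} - 163737\right) \left(317395 - 444417\right) = \left(\frac{619 - 22}{624 - 22} - 163737\right) \left(317395 - 444417\right) = \left(\frac{619 + \left(-22 + 0\right)}{624 + \left(-22 + 0\right)} - 163737\right) \left(-127022\right) = \left(\frac{619 - 22}{624 - 22} - 163737\right) \left(-127022\right) = \left(\frac{1}{602} \cdot 597 - 163737\right) \left(-127022\right) = \left(\frac{597}{602} - 163737\right) \left(-127022\right) = \left(- \frac{98569077}{602}\right) \left(-127022\right) = 20798075247$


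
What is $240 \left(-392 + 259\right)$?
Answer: $-31920$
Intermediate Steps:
$240 \left(-392 + 259\right) = 240 \left(-133\right) = -31920$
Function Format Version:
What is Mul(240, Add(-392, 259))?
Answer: -31920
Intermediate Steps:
Mul(240, Add(-392, 259)) = Mul(240, -133) = -31920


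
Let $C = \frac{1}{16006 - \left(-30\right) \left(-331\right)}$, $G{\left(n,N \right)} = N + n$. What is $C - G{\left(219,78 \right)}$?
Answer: $- \frac{1804571}{6076} \approx -297.0$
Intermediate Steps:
$C = \frac{1}{6076}$ ($C = \frac{1}{16006 - 9930} = \frac{1}{6076} \approx 0.00016458$)
$C - G{\left(219,78 \right)} = \frac{1}{6076} - \left(78 + 219\right) = \frac{1}{6076} - 297 = - \frac{1804571}{6076}$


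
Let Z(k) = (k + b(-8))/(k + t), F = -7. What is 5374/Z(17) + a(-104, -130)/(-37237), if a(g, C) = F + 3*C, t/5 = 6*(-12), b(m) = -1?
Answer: -34319142741/297896 ≈ -1.1521e+5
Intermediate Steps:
t = -360 (t = 5*(6*(-12)) = 5*(-72) = -360)
a(g, C) = -7 + 3*C
Z(k) = (-1 + k)/(-360 + k) (Z(k) = (k - 1)/(k - 360) = (-1 + k)/(-360 + k))
5374/Z(17) + a(-104, -130)/(-37237) = 5374/(((-1 + 17)/(-360 + 17))) + (-7 + 3*(-130))/(-37237) = 5374/((16/(-343))) + (-7 - 390)*(-1/37237) = 5374/((-1/343*16)) - 397*(-1/37237) = 5374/(-16/343) + 397/37237 = 5374*(-343/16) + 397/37237 = -921641/8 + 397/37237 = -34319142741/297896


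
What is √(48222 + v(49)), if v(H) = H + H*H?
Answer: 4*√3167 ≈ 225.10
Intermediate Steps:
v(H) = H + H²
√(48222 + v(49)) = √(48222 + 49*(1 + 49)) = √(48222 + 49*50) = √(48222 + 2450) = √50672 = 4*√3167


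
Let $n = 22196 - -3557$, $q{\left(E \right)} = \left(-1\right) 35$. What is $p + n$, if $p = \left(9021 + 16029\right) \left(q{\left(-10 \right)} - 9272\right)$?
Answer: $-233114597$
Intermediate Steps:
$q{\left(E \right)} = -35$
$n = 25753$ ($n = 22196 + 3557 = 25753$)
$p = -233140350$ ($p = \left(9021 + 16029\right) \left(-35 - 9272\right) = 25050 \left(-9307\right) = -233140350$)
$p + n = -233140350 + 25753 = -233114597$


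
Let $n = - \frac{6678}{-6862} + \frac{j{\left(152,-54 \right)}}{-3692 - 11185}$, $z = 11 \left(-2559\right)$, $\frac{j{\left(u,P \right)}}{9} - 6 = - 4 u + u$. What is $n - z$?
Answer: $\frac{53217504108}{1890481} \approx 28150.0$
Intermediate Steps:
$j{\left(u,P \right)} = 54 - 27 u$ ($j{\left(u,P \right)} = 54 + 9 \left(- 4 u + u\right) = 54 + 9 \left(- 3 u\right) = 54 - 27 u$)
$z = -28149$
$n = \frac{2354439}{1890481}$ ($n = - \frac{6678}{-6862} + \frac{54 - 4104}{-3692 - 11185} = \left(-6678\right) \left(- \frac{1}{6862}\right) + \frac{54 - 4104}{-3692 - 11185} = \frac{3339}{3431} - \frac{4050}{-14877} = \frac{3339}{3431} - - \frac{150}{551} = \frac{3339}{3431} + \frac{150}{551} = \frac{2354439}{1890481} \approx 1.2454$)
$n - z = \frac{2354439}{1890481} - -28149 = \frac{2354439}{1890481} + 28149 = \frac{53217504108}{1890481}$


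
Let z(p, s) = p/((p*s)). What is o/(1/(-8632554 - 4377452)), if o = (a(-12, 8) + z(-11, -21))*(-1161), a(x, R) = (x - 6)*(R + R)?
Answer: -30455942675778/7 ≈ -4.3508e+12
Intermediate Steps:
a(x, R) = 2*R*(-6 + x) (a(x, R) = (-6 + x)*(2*R) = 2*R*(-6 + x))
z(p, s) = 1/s (z(p, s) = p*(1/(p*s)) = 1/s)
o = 2340963/7 (o = (2*8*(-6 - 12) + 1/(-21))*(-1161) = (2*8*(-18) - 1/21)*(-1161) = (-288 - 1/21)*(-1161) = -6049/21*(-1161) = 2340963/7 ≈ 3.3442e+5)
o/(1/(-8632554 - 4377452)) = 2340963/(7*(1/(-8632554 - 4377452))) = 2340963/(7*(1/(-13010006))) = 2340963/(7*(-1/13010006)) = (2340963/7)*(-13010006) = -30455942675778/7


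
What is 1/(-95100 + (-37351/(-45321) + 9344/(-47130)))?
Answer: -355996455/33855040058299 ≈ -1.0515e-5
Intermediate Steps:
1/(-95100 + (-37351/(-45321) + 9344/(-47130))) = 1/(-95100 + (-37351*(-1/45321) + 9344*(-1/47130))) = 1/(-95100 + (37351/45321 - 4672/23565)) = 1/(-95100 + 222812201/355996455) = 1/(-33855040058299/355996455) = -355996455/33855040058299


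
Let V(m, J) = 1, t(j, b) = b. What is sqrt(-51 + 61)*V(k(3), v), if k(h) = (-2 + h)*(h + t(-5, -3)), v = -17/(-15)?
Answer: sqrt(10) ≈ 3.1623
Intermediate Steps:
v = 17/15 (v = -17*(-1/15) = 17/15 ≈ 1.1333)
k(h) = (-3 + h)*(-2 + h) (k(h) = (-2 + h)*(h - 3) = (-2 + h)*(-3 + h) = (-3 + h)*(-2 + h))
sqrt(-51 + 61)*V(k(3), v) = sqrt(-51 + 61)*1 = sqrt(10)*1 = sqrt(10)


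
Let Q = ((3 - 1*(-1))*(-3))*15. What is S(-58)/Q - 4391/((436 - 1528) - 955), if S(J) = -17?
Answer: 825179/368460 ≈ 2.2395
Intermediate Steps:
Q = -180 (Q = ((3 + 1)*(-3))*15 = (4*(-3))*15 = -12*15 = -180)
S(-58)/Q - 4391/((436 - 1528) - 955) = -17/(-180) - 4391/((436 - 1528) - 955) = -17*(-1/180) - 4391/(-1092 - 955) = 17/180 - 4391/(-2047) = 17/180 - 4391*(-1/2047) = 17/180 + 4391/2047 = 825179/368460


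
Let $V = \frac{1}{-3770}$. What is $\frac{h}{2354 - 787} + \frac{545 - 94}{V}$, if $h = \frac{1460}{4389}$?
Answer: $- \frac{11693714040550}{6877563} \approx -1.7003 \cdot 10^{6}$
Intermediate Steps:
$V = - \frac{1}{3770} \approx -0.00026525$
$h = \frac{1460}{4389}$ ($h = 1460 \cdot \frac{1}{4389} = \frac{1460}{4389} \approx 0.33265$)
$\frac{h}{2354 - 787} + \frac{545 - 94}{V} = \frac{1460}{4389 \left(2354 - 787\right)} + \frac{545 - 94}{- \frac{1}{3770}} = \frac{1460}{4389 \left(2354 - 787\right)} + 451 \left(-3770\right) = \frac{1460}{4389 \cdot 1567} - 1700270 = \frac{1460}{4389} \cdot \frac{1}{1567} - 1700270 = \frac{1460}{6877563} - 1700270 = - \frac{11693714040550}{6877563}$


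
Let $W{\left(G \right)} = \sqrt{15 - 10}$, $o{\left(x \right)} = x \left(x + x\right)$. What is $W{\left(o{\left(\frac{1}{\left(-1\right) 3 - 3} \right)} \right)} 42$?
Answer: $42 \sqrt{5} \approx 93.915$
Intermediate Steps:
$o{\left(x \right)} = 2 x^{2}$ ($o{\left(x \right)} = x 2 x = 2 x^{2}$)
$W{\left(G \right)} = \sqrt{5}$
$W{\left(o{\left(\frac{1}{\left(-1\right) 3 - 3} \right)} \right)} 42 = \sqrt{5} \cdot 42 = 42 \sqrt{5}$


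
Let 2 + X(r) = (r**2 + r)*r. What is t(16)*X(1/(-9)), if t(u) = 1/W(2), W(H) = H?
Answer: -725/729 ≈ -0.99451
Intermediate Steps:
X(r) = -2 + r*(r + r**2) (X(r) = -2 + (r**2 + r)*r = -2 + (r + r**2)*r = -2 + r*(r + r**2))
t(u) = 1/2
t(16)*X(1/(-9)) = (-2 + (1/(-9))**2 + (1/(-9))**3)/2 = (-2 + (-1/9)**2 + (-1/9)**3)/2 = (-2 + 1/81 - 1/729)/2 = (1/2)*(-1450/729) = -725/729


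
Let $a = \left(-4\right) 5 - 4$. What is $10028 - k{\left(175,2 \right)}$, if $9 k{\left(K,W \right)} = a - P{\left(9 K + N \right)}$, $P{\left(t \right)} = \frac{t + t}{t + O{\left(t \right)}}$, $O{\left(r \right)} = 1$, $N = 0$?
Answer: $\frac{23713021}{2364} \approx 10031.0$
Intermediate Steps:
$a = -24$ ($a = -20 - 4 = -24$)
$P{\left(t \right)} = \frac{2 t}{1 + t}$ ($P{\left(t \right)} = \frac{t + t}{t + 1} = \frac{2 t}{1 + t}$)
$k{\left(K,W \right)} = - \frac{8}{3} - \frac{2 K}{1 + 9 K}$ ($k{\left(K,W \right)} = \frac{-24 - \frac{2 \left(9 K + 0\right)}{1 + \left(9 K + 0\right)}}{9} = \frac{-24 - \frac{2 \cdot 9 K}{1 + 9 K}}{9} = \frac{-24 - \frac{18 K}{1 + 9 K}}{9} = - \frac{8}{3} - \frac{2 K}{1 + 9 K}$)
$10028 - k{\left(175,2 \right)} = 10028 - \frac{2 \left(-4 - 6825\right)}{3 \left(1 + 9 \cdot 175\right)} = 10028 - \frac{2 \left(-4 - 6825\right)}{3 \left(1 + 1575\right)} = 10028 - \frac{2}{3} \cdot \frac{1}{1576} \left(-6829\right) = 10028 - - \frac{6829}{2364} = 10028 + \frac{6829}{2364} = \frac{23713021}{2364}$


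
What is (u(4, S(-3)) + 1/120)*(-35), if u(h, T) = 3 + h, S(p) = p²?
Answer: -5887/24 ≈ -245.29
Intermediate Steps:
(u(4, S(-3)) + 1/120)*(-35) = ((3 + 4) + 1/120)*(-35) = (7 + 1/120)*(-35) = (841/120)*(-35) = -5887/24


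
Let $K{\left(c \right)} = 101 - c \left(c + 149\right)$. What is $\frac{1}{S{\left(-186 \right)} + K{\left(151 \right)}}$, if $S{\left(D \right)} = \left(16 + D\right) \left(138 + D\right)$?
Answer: $- \frac{1}{37039} \approx -2.6999 \cdot 10^{-5}$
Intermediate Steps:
$K{\left(c \right)} = 101 - c \left(149 + c\right)$
$\frac{1}{S{\left(-186 \right)} + K{\left(151 \right)}} = \frac{1}{\left(2208 + \left(-186\right)^{2} + 154 \left(-186\right)\right) - 45199} = \frac{1}{\left(2208 + 34596 - 28644\right) - 45199} = \frac{1}{8160 - 45199} = \frac{1}{-37039} = - \frac{1}{37039}$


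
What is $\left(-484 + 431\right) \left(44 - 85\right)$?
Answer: $2173$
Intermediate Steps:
$\left(-484 + 431\right) \left(44 - 85\right) = \left(-53\right) \left(-41\right) = 2173$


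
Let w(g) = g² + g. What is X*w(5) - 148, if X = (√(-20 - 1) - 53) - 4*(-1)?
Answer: -1618 + 30*I*√21 ≈ -1618.0 + 137.48*I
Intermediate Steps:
w(g) = g + g²
X = -49 + I*√21 (X = (√(-21) - 53) + 4 = (I*√21 - 53) + 4 = (-53 + I*√21) + 4 = -49 + I*√21 ≈ -49.0 + 4.5826*I)
X*w(5) - 148 = (-49 + I*√21)*(5*(1 + 5)) - 148 = (-49 + I*√21)*(5*6) - 148 = (-49 + I*√21)*30 - 148 = (-1470 + 30*I*√21) - 148 = -1618 + 30*I*√21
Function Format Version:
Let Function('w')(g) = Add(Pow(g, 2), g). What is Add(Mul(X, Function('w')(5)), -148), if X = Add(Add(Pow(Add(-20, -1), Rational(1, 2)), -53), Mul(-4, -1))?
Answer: Add(-1618, Mul(30, I, Pow(21, Rational(1, 2)))) ≈ Add(-1618.0, Mul(137.48, I))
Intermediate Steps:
Function('w')(g) = Add(g, Pow(g, 2))
X = Add(-49, Mul(I, Pow(21, Rational(1, 2)))) (X = Add(Add(Pow(-21, Rational(1, 2)), -53), 4) = Add(Add(Mul(I, Pow(21, Rational(1, 2))), -53), 4) = Add(Add(-53, Mul(I, Pow(21, Rational(1, 2)))), 4) = Add(-49, Mul(I, Pow(21, Rational(1, 2)))) ≈ Add(-49.000, Mul(4.5826, I)))
Add(Mul(X, Function('w')(5)), -148) = Add(Mul(Add(-49, Mul(I, Pow(21, Rational(1, 2)))), Mul(5, Add(1, 5))), -148) = Add(Mul(Add(-49, Mul(I, Pow(21, Rational(1, 2)))), Mul(5, 6)), -148) = Add(Mul(Add(-49, Mul(I, Pow(21, Rational(1, 2)))), 30), -148) = Add(Add(-1470, Mul(30, I, Pow(21, Rational(1, 2)))), -148) = Add(-1618, Mul(30, I, Pow(21, Rational(1, 2))))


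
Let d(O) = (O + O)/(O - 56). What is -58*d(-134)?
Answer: -7772/95 ≈ -81.811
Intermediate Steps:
d(O) = 2*O/(-56 + O) (d(O) = (2*O)/(-56 + O) = 2*O/(-56 + O))
-58*d(-134) = -116*(-134)/(-56 - 134) = -116*(-134)/(-190) = -116*(-134)*(-1)/190 = -58*134/95 = -7772/95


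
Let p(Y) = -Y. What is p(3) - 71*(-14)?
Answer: 991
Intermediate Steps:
p(3) - 71*(-14) = -1*3 - 71*(-14) = -3 + 994 = 991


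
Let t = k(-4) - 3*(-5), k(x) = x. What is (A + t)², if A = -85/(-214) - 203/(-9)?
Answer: 4276244449/3709476 ≈ 1152.8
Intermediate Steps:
A = 44207/1926 (A = -85*(-1/214) - 203*(-⅑) = 85/214 + 203/9 = 44207/1926 ≈ 22.953)
t = 11 (t = -4 - 3*(-5) = -4 + 15 = 11)
(A + t)² = (44207/1926 + 11)² = (65393/1926)² = 4276244449/3709476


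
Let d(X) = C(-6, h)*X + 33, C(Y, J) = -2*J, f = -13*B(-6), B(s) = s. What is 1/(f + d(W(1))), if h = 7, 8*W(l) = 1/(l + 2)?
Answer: 12/1325 ≈ 0.0090566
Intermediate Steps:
W(l) = 1/(8*(2 + l)) (W(l) = 1/(8*(l + 2)) = 1/(8*(2 + l)))
f = 78 (f = -13*(-6) = 78)
d(X) = 33 - 14*X (d(X) = (-2*7)*X + 33 = -14*X + 33 = 33 - 14*X)
1/(f + d(W(1))) = 1/(78 + (33 - 7/(4*(2 + 1)))) = 1/(78 + (33 - 7/(4*3))) = 1/(78 + (33 - 14*1/24)) = 1/(78 + (33 - 7/12)) = 1/(78 + 389/12) = 1/(1325/12) = 12/1325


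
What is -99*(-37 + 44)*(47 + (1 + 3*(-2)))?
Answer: -29106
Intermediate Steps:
-99*(-37 + 44)*(47 + (1 + 3*(-2))) = -693*(47 + (1 - 6)) = -693*(47 - 5) = -693*42 = -99*294 = -29106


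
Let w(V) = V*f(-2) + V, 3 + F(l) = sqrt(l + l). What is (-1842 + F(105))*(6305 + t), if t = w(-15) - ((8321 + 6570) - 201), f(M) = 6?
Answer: 15664050 - 8490*sqrt(210) ≈ 1.5541e+7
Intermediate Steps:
F(l) = -3 + sqrt(2)*sqrt(l) (F(l) = -3 + sqrt(l + l) = -3 + sqrt(2*l) = -3 + sqrt(2)*sqrt(l))
w(V) = 7*V (w(V) = V*6 + V = 6*V + V = 7*V)
t = -14795 (t = 7*(-15) - ((8321 + 6570) - 201) = -105 - (14891 - 201) = -105 - 1*14690 = -105 - 14690 = -14795)
(-1842 + F(105))*(6305 + t) = (-1842 + (-3 + sqrt(2)*sqrt(105)))*(6305 - 14795) = (-1842 + (-3 + sqrt(210)))*(-8490) = (-1845 + sqrt(210))*(-8490) = 15664050 - 8490*sqrt(210)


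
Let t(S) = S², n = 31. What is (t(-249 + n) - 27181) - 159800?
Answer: -139457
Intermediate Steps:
(t(-249 + n) - 27181) - 159800 = ((-249 + 31)² - 27181) - 159800 = ((-218)² - 27181) - 159800 = (47524 - 27181) - 159800 = 20343 - 159800 = -139457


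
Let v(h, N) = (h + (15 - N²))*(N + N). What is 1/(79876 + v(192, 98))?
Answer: -1/1761936 ≈ -5.6756e-7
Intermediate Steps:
v(h, N) = 2*N*(15 + h - N²) (v(h, N) = (15 + h - N²)*(2*N) = 2*N*(15 + h - N²))
1/(79876 + v(192, 98)) = 1/(79876 + 2*98*(15 + 192 - 1*98²)) = 1/(79876 + 2*98*(15 + 192 - 1*9604)) = 1/(79876 + 2*98*(15 + 192 - 9604)) = 1/(79876 + 2*98*(-9397)) = 1/(79876 - 1841812) = 1/(-1761936) = -1/1761936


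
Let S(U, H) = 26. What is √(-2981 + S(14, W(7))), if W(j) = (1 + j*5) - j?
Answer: I*√2955 ≈ 54.36*I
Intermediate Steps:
W(j) = 1 + 4*j (W(j) = (1 + 5*j) - j = 1 + 4*j)
√(-2981 + S(14, W(7))) = √(-2981 + 26) = √(-2955) = I*√2955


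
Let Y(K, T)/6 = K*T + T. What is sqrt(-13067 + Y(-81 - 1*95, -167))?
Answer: sqrt(162283) ≈ 402.84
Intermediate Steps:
Y(K, T) = 6*T + 6*K*T (Y(K, T) = 6*(K*T + T) = 6*(T + K*T) = 6*T + 6*K*T)
sqrt(-13067 + Y(-81 - 1*95, -167)) = sqrt(-13067 + 6*(-167)*(1 + (-81 - 1*95))) = sqrt(-13067 + 6*(-167)*(1 + (-81 - 95))) = sqrt(-13067 + 6*(-167)*(1 - 176)) = sqrt(-13067 + 6*(-167)*(-175)) = sqrt(-13067 + 175350) = sqrt(162283)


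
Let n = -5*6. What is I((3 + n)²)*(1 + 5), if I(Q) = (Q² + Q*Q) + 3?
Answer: 6377310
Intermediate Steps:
n = -30
I(Q) = 3 + 2*Q² (I(Q) = (Q² + Q²) + 3 = 2*Q² + 3 = 3 + 2*Q²)
I((3 + n)²)*(1 + 5) = (3 + 2*((3 - 30)²)²)*(1 + 5) = (3 + 2*((-27)²)²)*6 = (3 + 2*729²)*6 = (3 + 2*531441)*6 = (3 + 1062882)*6 = 1062885*6 = 6377310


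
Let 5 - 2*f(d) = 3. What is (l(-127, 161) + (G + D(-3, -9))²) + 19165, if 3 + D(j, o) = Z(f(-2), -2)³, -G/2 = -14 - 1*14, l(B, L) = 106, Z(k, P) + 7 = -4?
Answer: 1652555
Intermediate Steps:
f(d) = 1 (f(d) = 5/2 - ½*3 = 5/2 - 3/2 = 1)
Z(k, P) = -11 (Z(k, P) = -7 - 4 = -11)
G = 56 (G = -2*(-14 - 1*14) = -2*(-14 - 14) = -2*(-28) = 56)
D(j, o) = -1334 (D(j, o) = -3 + (-11)³ = -3 - 1331 = -1334)
(l(-127, 161) + (G + D(-3, -9))²) + 19165 = (106 + (56 - 1334)²) + 19165 = (106 + (-1278)²) + 19165 = (106 + 1633284) + 19165 = 1633390 + 19165 = 1652555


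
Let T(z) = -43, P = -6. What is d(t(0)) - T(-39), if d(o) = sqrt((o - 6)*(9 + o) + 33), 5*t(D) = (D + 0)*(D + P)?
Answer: 43 + I*sqrt(21) ≈ 43.0 + 4.5826*I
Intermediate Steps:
t(D) = D*(-6 + D)/5 (t(D) = ((D + 0)*(D - 6))/5 = (D*(-6 + D))/5 = D*(-6 + D)/5)
d(o) = sqrt(33 + (-6 + o)*(9 + o)) (d(o) = sqrt((-6 + o)*(9 + o) + 33) = sqrt(33 + (-6 + o)*(9 + o)))
d(t(0)) - T(-39) = sqrt(-21 + ((1/5)*0*(-6 + 0))**2 + 3*((1/5)*0*(-6 + 0))) - 1*(-43) = sqrt(-21 + ((1/5)*0*(-6))**2 + 3*((1/5)*0*(-6))) + 43 = sqrt(-21 + 0**2 + 3*0) + 43 = sqrt(-21 + 0 + 0) + 43 = sqrt(-21) + 43 = I*sqrt(21) + 43 = 43 + I*sqrt(21)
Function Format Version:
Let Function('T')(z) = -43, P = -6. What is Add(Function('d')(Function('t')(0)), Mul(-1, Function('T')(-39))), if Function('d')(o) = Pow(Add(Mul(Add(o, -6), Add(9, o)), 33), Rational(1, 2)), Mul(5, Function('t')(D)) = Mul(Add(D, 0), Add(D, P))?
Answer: Add(43, Mul(I, Pow(21, Rational(1, 2)))) ≈ Add(43.000, Mul(4.5826, I))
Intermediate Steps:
Function('t')(D) = Mul(Rational(1, 5), D, Add(-6, D)) (Function('t')(D) = Mul(Rational(1, 5), Mul(Add(D, 0), Add(D, -6))) = Mul(Rational(1, 5), Mul(D, Add(-6, D))) = Mul(Rational(1, 5), D, Add(-6, D)))
Function('d')(o) = Pow(Add(33, Mul(Add(-6, o), Add(9, o))), Rational(1, 2)) (Function('d')(o) = Pow(Add(Mul(Add(-6, o), Add(9, o)), 33), Rational(1, 2)) = Pow(Add(33, Mul(Add(-6, o), Add(9, o))), Rational(1, 2)))
Add(Function('d')(Function('t')(0)), Mul(-1, Function('T')(-39))) = Add(Pow(Add(-21, Pow(Mul(Rational(1, 5), 0, Add(-6, 0)), 2), Mul(3, Mul(Rational(1, 5), 0, Add(-6, 0)))), Rational(1, 2)), Mul(-1, -43)) = Add(Pow(Add(-21, Pow(Mul(Rational(1, 5), 0, -6), 2), Mul(3, Mul(Rational(1, 5), 0, -6))), Rational(1, 2)), 43) = Add(Pow(Add(-21, Pow(0, 2), Mul(3, 0)), Rational(1, 2)), 43) = Add(Pow(Add(-21, 0, 0), Rational(1, 2)), 43) = Add(Pow(-21, Rational(1, 2)), 43) = Add(Mul(I, Pow(21, Rational(1, 2))), 43) = Add(43, Mul(I, Pow(21, Rational(1, 2))))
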